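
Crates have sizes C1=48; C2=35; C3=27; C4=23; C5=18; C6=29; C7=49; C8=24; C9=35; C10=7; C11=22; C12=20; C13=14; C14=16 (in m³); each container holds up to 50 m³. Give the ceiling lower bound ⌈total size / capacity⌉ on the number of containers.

Total size = 48 + 35 + 27 + 23 + 18 + 29 + 49 + 24 + 35 + 7 + 22 + 20 + 14 + 16 = 367 m³.
⌈367 / 50⌉ = 8.

8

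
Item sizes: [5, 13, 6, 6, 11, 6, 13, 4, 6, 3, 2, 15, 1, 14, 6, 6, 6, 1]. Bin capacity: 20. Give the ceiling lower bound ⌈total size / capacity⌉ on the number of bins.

Total size = 5 + 13 + 6 + 6 + 11 + 6 + 13 + 4 + 6 + 3 + 2 + 15 + 1 + 14 + 6 + 6 + 6 + 1 = 124.
⌈124 / 20⌉ = 7.

7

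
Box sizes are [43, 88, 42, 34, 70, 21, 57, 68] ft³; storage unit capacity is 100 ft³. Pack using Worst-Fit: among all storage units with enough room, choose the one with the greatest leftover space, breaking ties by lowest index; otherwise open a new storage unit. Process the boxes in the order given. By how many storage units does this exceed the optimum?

Worst-Fit: [43,42] [88] [34,21] [70] [57] [68] → 6 storage units.
Total size 423 ft³; any packing needs at least ⌈423/100⌉ = 5 storage units.
An optimal packing achieves that bound: [88] [70,21] [68] [57,43] [42,34] → 5 storage units.
Excess: 6 − 5 = 1.

1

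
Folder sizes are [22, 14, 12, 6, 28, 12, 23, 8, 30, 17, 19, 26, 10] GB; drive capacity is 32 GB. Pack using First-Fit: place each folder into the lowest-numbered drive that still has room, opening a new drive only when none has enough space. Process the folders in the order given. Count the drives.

9

drive 1: place 22 GB, 10 GB left
drive 2: place 14 GB, 18 GB left
drive 2: place 12 GB, 6 GB left
drive 1: place 6 GB, 4 GB left
drive 3: place 28 GB, 4 GB left
drive 4: place 12 GB, 20 GB left
drive 5: place 23 GB, 9 GB left
drive 4: place 8 GB, 12 GB left
drive 6: place 30 GB, 2 GB left
drive 7: place 17 GB, 15 GB left
drive 8: place 19 GB, 13 GB left
drive 9: place 26 GB, 6 GB left
drive 4: place 10 GB, 2 GB left
Final drives: [22,6] [14,12] [28] [12,8,10] [23] [30] [17] [19] [26].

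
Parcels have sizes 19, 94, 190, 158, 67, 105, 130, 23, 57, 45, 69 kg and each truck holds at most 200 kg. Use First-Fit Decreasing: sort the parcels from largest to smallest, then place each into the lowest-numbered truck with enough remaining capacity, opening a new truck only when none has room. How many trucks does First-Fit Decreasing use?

5 trucks

Sorted descending: 190, 158, 130, 105, 94, 69, 67, 57, 45, 23, 19.
truck 1: place 190 kg, 10 kg left
truck 2: place 158 kg, 42 kg left
truck 3: place 130 kg, 70 kg left
truck 4: place 105 kg, 95 kg left
truck 4: place 94 kg, 1 kg left
truck 3: place 69 kg, 1 kg left
truck 5: place 67 kg, 133 kg left
truck 5: place 57 kg, 76 kg left
truck 5: place 45 kg, 31 kg left
truck 2: place 23 kg, 19 kg left
truck 2: place 19 kg, 0 kg left
Final trucks: [190] [158,23,19] [130,69] [105,94] [67,57,45].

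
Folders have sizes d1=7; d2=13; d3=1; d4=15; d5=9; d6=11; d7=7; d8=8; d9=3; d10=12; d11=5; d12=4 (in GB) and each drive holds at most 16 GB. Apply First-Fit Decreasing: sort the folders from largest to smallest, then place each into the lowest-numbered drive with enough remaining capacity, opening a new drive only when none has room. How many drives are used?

Sorted descending: 15, 13, 12, 11, 9, 8, 7, 7, 5, 4, 3, 1.
15 GB → drive 1 (remaining 1 GB)
13 GB → drive 2 (remaining 3 GB)
12 GB → drive 3 (remaining 4 GB)
11 GB → drive 4 (remaining 5 GB)
9 GB → drive 5 (remaining 7 GB)
8 GB → drive 6 (remaining 8 GB)
7 GB → drive 5 (remaining 0 GB)
7 GB → drive 6 (remaining 1 GB)
5 GB → drive 4 (remaining 0 GB)
4 GB → drive 3 (remaining 0 GB)
3 GB → drive 2 (remaining 0 GB)
1 GB → drive 1 (remaining 0 GB)
Final drives: [15,1] [13,3] [12,4] [11,5] [9,7] [8,7].

6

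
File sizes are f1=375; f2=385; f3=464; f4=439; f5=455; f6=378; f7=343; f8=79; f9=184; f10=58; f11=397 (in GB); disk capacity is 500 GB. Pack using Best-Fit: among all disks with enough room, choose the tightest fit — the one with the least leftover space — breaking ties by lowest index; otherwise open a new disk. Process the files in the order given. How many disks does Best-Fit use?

9 disks

disk 1: place f1 (375 GB), 125 GB left
disk 2: place f2 (385 GB), 115 GB left
disk 3: place f3 (464 GB), 36 GB left
disk 4: place f4 (439 GB), 61 GB left
disk 5: place f5 (455 GB), 45 GB left
disk 6: place f6 (378 GB), 122 GB left
disk 7: place f7 (343 GB), 157 GB left
disk 2: place f8 (79 GB), 36 GB left
disk 8: place f9 (184 GB), 316 GB left
disk 4: place f10 (58 GB), 3 GB left
disk 9: place f11 (397 GB), 103 GB left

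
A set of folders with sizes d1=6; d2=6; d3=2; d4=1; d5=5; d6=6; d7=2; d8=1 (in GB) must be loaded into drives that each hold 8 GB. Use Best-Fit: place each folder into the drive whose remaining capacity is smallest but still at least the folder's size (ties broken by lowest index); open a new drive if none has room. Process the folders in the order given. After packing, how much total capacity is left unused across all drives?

3

drive 1: place d1 (6 GB), 2 GB left
drive 2: place d2 (6 GB), 2 GB left
drive 1: place d3 (2 GB), 0 GB left
drive 2: place d4 (1 GB), 1 GB left
drive 3: place d5 (5 GB), 3 GB left
drive 4: place d6 (6 GB), 2 GB left
drive 4: place d7 (2 GB), 0 GB left
drive 2: place d8 (1 GB), 0 GB left
4 drives × 8 GB = 32 GB; used 29 GB; unused 3 GB.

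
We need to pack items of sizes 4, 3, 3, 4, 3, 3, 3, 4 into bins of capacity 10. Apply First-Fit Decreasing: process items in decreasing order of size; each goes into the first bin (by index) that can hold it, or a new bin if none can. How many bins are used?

Sorted descending: 4, 4, 4, 3, 3, 3, 3, 3.
Put 4 in bin 1; 6 remain.
Put 4 in bin 1; 2 remain.
Put 4 in bin 2; 6 remain.
Put 3 in bin 2; 3 remain.
Put 3 in bin 2; 0 remain.
Put 3 in bin 3; 7 remain.
Put 3 in bin 3; 4 remain.
Put 3 in bin 3; 1 remain.
Final bins: [4,4] [4,3,3] [3,3,3].

3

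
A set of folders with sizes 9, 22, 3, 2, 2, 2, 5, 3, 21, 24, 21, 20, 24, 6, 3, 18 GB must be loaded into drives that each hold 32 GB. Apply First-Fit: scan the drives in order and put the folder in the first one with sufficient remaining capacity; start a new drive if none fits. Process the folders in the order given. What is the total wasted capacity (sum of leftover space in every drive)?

71

Put 9 GB in drive 1; 23 GB remain.
Put 22 GB in drive 1; 1 GB remain.
Put 3 GB in drive 2; 29 GB remain.
Put 2 GB in drive 2; 27 GB remain.
Put 2 GB in drive 2; 25 GB remain.
Put 2 GB in drive 2; 23 GB remain.
Put 5 GB in drive 2; 18 GB remain.
Put 3 GB in drive 2; 15 GB remain.
Put 21 GB in drive 3; 11 GB remain.
Put 24 GB in drive 4; 8 GB remain.
Put 21 GB in drive 5; 11 GB remain.
Put 20 GB in drive 6; 12 GB remain.
Put 24 GB in drive 7; 8 GB remain.
Put 6 GB in drive 2; 9 GB remain.
Put 3 GB in drive 2; 6 GB remain.
Put 18 GB in drive 8; 14 GB remain.
8 drives × 32 GB = 256 GB; used 185 GB; unused 71 GB.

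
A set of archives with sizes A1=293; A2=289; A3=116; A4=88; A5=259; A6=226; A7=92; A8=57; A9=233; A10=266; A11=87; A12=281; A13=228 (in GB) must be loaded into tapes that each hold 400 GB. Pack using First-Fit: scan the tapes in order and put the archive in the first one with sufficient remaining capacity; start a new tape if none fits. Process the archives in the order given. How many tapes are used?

8 tapes

A1 (293 GB) → tape 1 (remaining 107 GB)
A2 (289 GB) → tape 2 (remaining 111 GB)
A3 (116 GB) → tape 3 (remaining 284 GB)
A4 (88 GB) → tape 1 (remaining 19 GB)
A5 (259 GB) → tape 3 (remaining 25 GB)
A6 (226 GB) → tape 4 (remaining 174 GB)
A7 (92 GB) → tape 2 (remaining 19 GB)
A8 (57 GB) → tape 4 (remaining 117 GB)
A9 (233 GB) → tape 5 (remaining 167 GB)
A10 (266 GB) → tape 6 (remaining 134 GB)
A11 (87 GB) → tape 4 (remaining 30 GB)
A12 (281 GB) → tape 7 (remaining 119 GB)
A13 (228 GB) → tape 8 (remaining 172 GB)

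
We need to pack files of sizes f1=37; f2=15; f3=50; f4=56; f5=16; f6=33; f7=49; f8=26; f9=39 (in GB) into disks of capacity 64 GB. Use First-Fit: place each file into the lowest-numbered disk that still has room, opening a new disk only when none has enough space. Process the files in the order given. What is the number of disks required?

7

f1 (37 GB) → disk 1 (remaining 27 GB)
f2 (15 GB) → disk 1 (remaining 12 GB)
f3 (50 GB) → disk 2 (remaining 14 GB)
f4 (56 GB) → disk 3 (remaining 8 GB)
f5 (16 GB) → disk 4 (remaining 48 GB)
f6 (33 GB) → disk 4 (remaining 15 GB)
f7 (49 GB) → disk 5 (remaining 15 GB)
f8 (26 GB) → disk 6 (remaining 38 GB)
f9 (39 GB) → disk 7 (remaining 25 GB)
Final disks: [37,15] [50] [56] [16,33] [49] [26] [39].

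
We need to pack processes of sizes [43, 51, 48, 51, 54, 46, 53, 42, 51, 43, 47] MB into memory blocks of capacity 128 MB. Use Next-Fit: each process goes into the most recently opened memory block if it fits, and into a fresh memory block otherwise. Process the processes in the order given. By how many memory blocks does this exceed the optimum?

Next-Fit: [43,51] [48,51] [54,46] [53,42] [51,43] [47] → 6 memory blocks.
Total size 529 MB; any packing needs at least ⌈529/128⌉ = 5 memory blocks.
An optimal packing achieves that bound: [54,53] [51,51] [51,48] [47,46] [43,43,42] → 5 memory blocks.
Excess: 6 − 5 = 1.

1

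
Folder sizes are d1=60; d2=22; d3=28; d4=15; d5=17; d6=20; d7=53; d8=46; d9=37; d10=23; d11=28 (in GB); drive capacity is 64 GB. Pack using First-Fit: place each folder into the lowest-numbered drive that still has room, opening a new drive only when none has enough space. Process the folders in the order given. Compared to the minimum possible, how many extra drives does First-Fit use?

1

First-Fit: [60] [22,28] [15,17,20] [53] [46] [37,23] [28] → 7 drives.
Total size 349 GB; any packing needs at least ⌈349/64⌉ = 6 drives.
An optimal packing achieves that bound: [60] [53] [46,17] [37,23] [28,28] [22,20,15] → 6 drives.
Excess: 7 − 6 = 1.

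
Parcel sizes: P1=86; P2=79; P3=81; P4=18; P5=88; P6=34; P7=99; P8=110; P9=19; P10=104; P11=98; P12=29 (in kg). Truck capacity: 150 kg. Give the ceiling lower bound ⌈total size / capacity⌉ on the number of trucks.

6 trucks

Total size = 86 + 79 + 81 + 18 + 88 + 34 + 99 + 110 + 19 + 104 + 98 + 29 = 845 kg.
⌈845 / 150⌉ = 6.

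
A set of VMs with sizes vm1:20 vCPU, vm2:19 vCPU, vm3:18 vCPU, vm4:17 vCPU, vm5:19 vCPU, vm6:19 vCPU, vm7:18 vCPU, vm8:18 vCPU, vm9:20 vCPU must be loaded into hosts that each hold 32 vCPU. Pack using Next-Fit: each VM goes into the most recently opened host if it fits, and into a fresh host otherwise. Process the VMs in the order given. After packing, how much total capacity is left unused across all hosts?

120

Put vm1 (20 vCPU) in host 1; 12 vCPU remain.
Put vm2 (19 vCPU) in host 2; 13 vCPU remain.
Put vm3 (18 vCPU) in host 3; 14 vCPU remain.
Put vm4 (17 vCPU) in host 4; 15 vCPU remain.
Put vm5 (19 vCPU) in host 5; 13 vCPU remain.
Put vm6 (19 vCPU) in host 6; 13 vCPU remain.
Put vm7 (18 vCPU) in host 7; 14 vCPU remain.
Put vm8 (18 vCPU) in host 8; 14 vCPU remain.
Put vm9 (20 vCPU) in host 9; 12 vCPU remain.
9 hosts × 32 vCPU = 288 vCPU; used 168 vCPU; unused 120 vCPU.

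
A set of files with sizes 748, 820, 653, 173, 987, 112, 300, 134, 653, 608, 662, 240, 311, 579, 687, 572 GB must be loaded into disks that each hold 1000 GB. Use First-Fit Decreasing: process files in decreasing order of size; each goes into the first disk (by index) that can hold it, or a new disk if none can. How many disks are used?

10

Sorted descending: 987, 820, 748, 687, 662, 653, 653, 608, 579, 572, 311, 300, 240, 173, 134, 112.
disk 1: place 987 GB, 13 GB left
disk 2: place 820 GB, 180 GB left
disk 3: place 748 GB, 252 GB left
disk 4: place 687 GB, 313 GB left
disk 5: place 662 GB, 338 GB left
disk 6: place 653 GB, 347 GB left
disk 7: place 653 GB, 347 GB left
disk 8: place 608 GB, 392 GB left
disk 9: place 579 GB, 421 GB left
disk 10: place 572 GB, 428 GB left
disk 4: place 311 GB, 2 GB left
disk 5: place 300 GB, 38 GB left
disk 3: place 240 GB, 12 GB left
disk 2: place 173 GB, 7 GB left
disk 6: place 134 GB, 213 GB left
disk 6: place 112 GB, 101 GB left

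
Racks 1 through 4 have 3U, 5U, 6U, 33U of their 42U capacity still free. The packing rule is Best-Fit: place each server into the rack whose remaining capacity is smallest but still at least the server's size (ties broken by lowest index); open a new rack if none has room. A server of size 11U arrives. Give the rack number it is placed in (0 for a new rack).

4

Racks with room: rack 4 (33U).
Tightest fit is rack 4 with 33U free.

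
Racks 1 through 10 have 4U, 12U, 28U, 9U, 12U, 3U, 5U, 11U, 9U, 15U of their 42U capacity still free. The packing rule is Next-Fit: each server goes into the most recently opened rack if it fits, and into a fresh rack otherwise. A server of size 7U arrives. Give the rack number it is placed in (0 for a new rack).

10

Next-Fit only looks at rack 10, which has 15U free.
7U fits there.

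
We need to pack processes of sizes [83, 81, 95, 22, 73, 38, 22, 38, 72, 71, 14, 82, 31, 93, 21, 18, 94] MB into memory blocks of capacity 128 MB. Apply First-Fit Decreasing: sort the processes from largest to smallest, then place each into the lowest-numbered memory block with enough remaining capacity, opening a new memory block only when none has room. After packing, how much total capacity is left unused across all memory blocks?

204

Sorted descending: 95, 94, 93, 83, 82, 81, 73, 72, 71, 38, 38, 31, 22, 22, 21, 18, 14.
memory block 1: place 95 MB, 33 MB left
memory block 2: place 94 MB, 34 MB left
memory block 3: place 93 MB, 35 MB left
memory block 4: place 83 MB, 45 MB left
memory block 5: place 82 MB, 46 MB left
memory block 6: place 81 MB, 47 MB left
memory block 7: place 73 MB, 55 MB left
memory block 8: place 72 MB, 56 MB left
memory block 9: place 71 MB, 57 MB left
memory block 4: place 38 MB, 7 MB left
memory block 5: place 38 MB, 8 MB left
memory block 1: place 31 MB, 2 MB left
memory block 2: place 22 MB, 12 MB left
memory block 3: place 22 MB, 13 MB left
memory block 6: place 21 MB, 26 MB left
memory block 6: place 18 MB, 8 MB left
memory block 7: place 14 MB, 41 MB left
9 memory blocks × 128 MB = 1152 MB; used 948 MB; unused 204 MB.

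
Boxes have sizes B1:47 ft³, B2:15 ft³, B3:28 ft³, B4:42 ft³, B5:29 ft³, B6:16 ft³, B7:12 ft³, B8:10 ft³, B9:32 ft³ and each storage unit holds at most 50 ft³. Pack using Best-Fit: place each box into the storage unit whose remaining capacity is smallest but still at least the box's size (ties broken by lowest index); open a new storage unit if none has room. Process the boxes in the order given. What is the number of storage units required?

storage unit 1: place B1 (47 ft³), 3 ft³ left
storage unit 2: place B2 (15 ft³), 35 ft³ left
storage unit 2: place B3 (28 ft³), 7 ft³ left
storage unit 3: place B4 (42 ft³), 8 ft³ left
storage unit 4: place B5 (29 ft³), 21 ft³ left
storage unit 4: place B6 (16 ft³), 5 ft³ left
storage unit 5: place B7 (12 ft³), 38 ft³ left
storage unit 5: place B8 (10 ft³), 28 ft³ left
storage unit 6: place B9 (32 ft³), 18 ft³ left

6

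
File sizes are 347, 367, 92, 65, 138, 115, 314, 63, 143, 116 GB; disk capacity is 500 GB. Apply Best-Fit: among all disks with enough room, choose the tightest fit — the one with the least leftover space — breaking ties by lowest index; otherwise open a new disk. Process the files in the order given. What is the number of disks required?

4 disks

347 GB → disk 1 (remaining 153 GB)
367 GB → disk 2 (remaining 133 GB)
92 GB → disk 2 (remaining 41 GB)
65 GB → disk 1 (remaining 88 GB)
138 GB → disk 3 (remaining 362 GB)
115 GB → disk 3 (remaining 247 GB)
314 GB → disk 4 (remaining 186 GB)
63 GB → disk 1 (remaining 25 GB)
143 GB → disk 4 (remaining 43 GB)
116 GB → disk 3 (remaining 131 GB)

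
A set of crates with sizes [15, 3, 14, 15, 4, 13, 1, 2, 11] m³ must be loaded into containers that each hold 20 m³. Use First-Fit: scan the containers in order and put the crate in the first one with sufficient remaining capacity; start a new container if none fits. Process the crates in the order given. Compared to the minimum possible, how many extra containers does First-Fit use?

First-Fit: [15,3,1] [14,4,2] [15] [13] [11] → 5 containers.
5 crates exceed 10 m³ (half the capacity), and no two of those can share a container, so at least 5 containers are needed.
So 5 is already optimal.

0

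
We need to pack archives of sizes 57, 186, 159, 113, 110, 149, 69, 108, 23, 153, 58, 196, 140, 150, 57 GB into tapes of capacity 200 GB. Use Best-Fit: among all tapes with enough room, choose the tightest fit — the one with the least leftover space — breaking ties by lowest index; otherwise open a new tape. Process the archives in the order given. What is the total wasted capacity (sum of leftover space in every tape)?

tape 1: place 57 GB, 143 GB left
tape 2: place 186 GB, 14 GB left
tape 3: place 159 GB, 41 GB left
tape 1: place 113 GB, 30 GB left
tape 4: place 110 GB, 90 GB left
tape 5: place 149 GB, 51 GB left
tape 4: place 69 GB, 21 GB left
tape 6: place 108 GB, 92 GB left
tape 1: place 23 GB, 7 GB left
tape 7: place 153 GB, 47 GB left
tape 6: place 58 GB, 34 GB left
tape 8: place 196 GB, 4 GB left
tape 9: place 140 GB, 60 GB left
tape 10: place 150 GB, 50 GB left
tape 9: place 57 GB, 3 GB left
10 tapes × 200 GB = 2000 GB; used 1728 GB; unused 272 GB.

272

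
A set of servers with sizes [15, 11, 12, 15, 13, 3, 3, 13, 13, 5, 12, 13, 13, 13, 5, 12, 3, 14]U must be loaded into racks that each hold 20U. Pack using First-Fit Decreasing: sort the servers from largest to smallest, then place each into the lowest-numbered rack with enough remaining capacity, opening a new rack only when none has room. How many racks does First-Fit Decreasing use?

Sorted descending: 15, 15, 14, 13, 13, 13, 13, 13, 13, 12, 12, 12, 11, 5, 5, 3, 3, 3.
15U → rack 1 (remaining 5U)
15U → rack 2 (remaining 5U)
14U → rack 3 (remaining 6U)
13U → rack 4 (remaining 7U)
13U → rack 5 (remaining 7U)
13U → rack 6 (remaining 7U)
13U → rack 7 (remaining 7U)
13U → rack 8 (remaining 7U)
13U → rack 9 (remaining 7U)
12U → rack 10 (remaining 8U)
12U → rack 11 (remaining 8U)
12U → rack 12 (remaining 8U)
11U → rack 13 (remaining 9U)
5U → rack 1 (remaining 0U)
5U → rack 2 (remaining 0U)
3U → rack 3 (remaining 3U)
3U → rack 3 (remaining 0U)
3U → rack 4 (remaining 4U)
Final racks: [15,5] [15,5] [14,3,3] [13,3] [13] [13] [13] [13] [13] [12] [12] [12] [11].

13 racks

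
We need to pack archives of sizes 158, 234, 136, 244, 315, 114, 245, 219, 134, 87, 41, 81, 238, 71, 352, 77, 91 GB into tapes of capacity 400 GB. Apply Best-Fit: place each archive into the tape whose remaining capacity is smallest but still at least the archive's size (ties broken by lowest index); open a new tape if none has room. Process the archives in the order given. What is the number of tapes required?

Put 158 GB in tape 1; 242 GB remain.
Put 234 GB in tape 1; 8 GB remain.
Put 136 GB in tape 2; 264 GB remain.
Put 244 GB in tape 2; 20 GB remain.
Put 315 GB in tape 3; 85 GB remain.
Put 114 GB in tape 4; 286 GB remain.
Put 245 GB in tape 4; 41 GB remain.
Put 219 GB in tape 5; 181 GB remain.
Put 134 GB in tape 5; 47 GB remain.
Put 87 GB in tape 6; 313 GB remain.
Put 41 GB in tape 4; 0 GB remain.
Put 81 GB in tape 3; 4 GB remain.
Put 238 GB in tape 6; 75 GB remain.
Put 71 GB in tape 6; 4 GB remain.
Put 352 GB in tape 7; 48 GB remain.
Put 77 GB in tape 8; 323 GB remain.
Put 91 GB in tape 8; 232 GB remain.

8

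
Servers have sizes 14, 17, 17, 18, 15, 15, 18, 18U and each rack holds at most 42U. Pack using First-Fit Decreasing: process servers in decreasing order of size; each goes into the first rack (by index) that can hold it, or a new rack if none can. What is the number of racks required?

Sorted descending: 18, 18, 18, 17, 17, 15, 15, 14.
18U → rack 1 (remaining 24U)
18U → rack 1 (remaining 6U)
18U → rack 2 (remaining 24U)
17U → rack 2 (remaining 7U)
17U → rack 3 (remaining 25U)
15U → rack 3 (remaining 10U)
15U → rack 4 (remaining 27U)
14U → rack 4 (remaining 13U)

4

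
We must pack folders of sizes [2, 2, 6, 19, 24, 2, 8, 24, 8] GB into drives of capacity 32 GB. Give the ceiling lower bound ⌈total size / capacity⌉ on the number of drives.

3

Total size = 2 + 2 + 6 + 19 + 24 + 2 + 8 + 24 + 8 = 95 GB.
⌈95 / 32⌉ = 3.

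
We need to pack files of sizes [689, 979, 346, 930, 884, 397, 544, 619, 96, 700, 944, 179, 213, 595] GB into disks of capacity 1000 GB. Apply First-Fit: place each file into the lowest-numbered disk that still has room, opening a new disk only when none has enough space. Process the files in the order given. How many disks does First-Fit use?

10

Put 689 GB in disk 1; 311 GB remain.
Put 979 GB in disk 2; 21 GB remain.
Put 346 GB in disk 3; 654 GB remain.
Put 930 GB in disk 4; 70 GB remain.
Put 884 GB in disk 5; 116 GB remain.
Put 397 GB in disk 3; 257 GB remain.
Put 544 GB in disk 6; 456 GB remain.
Put 619 GB in disk 7; 381 GB remain.
Put 96 GB in disk 1; 215 GB remain.
Put 700 GB in disk 8; 300 GB remain.
Put 944 GB in disk 9; 56 GB remain.
Put 179 GB in disk 1; 36 GB remain.
Put 213 GB in disk 3; 44 GB remain.
Put 595 GB in disk 10; 405 GB remain.
Final disks: [689,96,179] [979] [346,397,213] [930] [884] [544] [619] [700] [944] [595].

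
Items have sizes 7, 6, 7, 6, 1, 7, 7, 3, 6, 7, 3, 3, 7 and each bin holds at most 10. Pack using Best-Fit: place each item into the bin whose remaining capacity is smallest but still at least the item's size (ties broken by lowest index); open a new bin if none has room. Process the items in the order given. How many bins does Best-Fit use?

9

bin 1: place 7, 3 left
bin 2: place 6, 4 left
bin 3: place 7, 3 left
bin 4: place 6, 4 left
bin 1: place 1, 2 left
bin 5: place 7, 3 left
bin 6: place 7, 3 left
bin 3: place 3, 0 left
bin 7: place 6, 4 left
bin 8: place 7, 3 left
bin 5: place 3, 0 left
bin 6: place 3, 0 left
bin 9: place 7, 3 left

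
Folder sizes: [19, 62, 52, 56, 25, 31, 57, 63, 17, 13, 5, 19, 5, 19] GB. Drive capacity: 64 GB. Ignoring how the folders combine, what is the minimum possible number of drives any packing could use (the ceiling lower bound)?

7 drives

Total size = 19 + 62 + 52 + 56 + 25 + 31 + 57 + 63 + 17 + 13 + 5 + 19 + 5 + 19 = 443 GB.
⌈443 / 64⌉ = 7.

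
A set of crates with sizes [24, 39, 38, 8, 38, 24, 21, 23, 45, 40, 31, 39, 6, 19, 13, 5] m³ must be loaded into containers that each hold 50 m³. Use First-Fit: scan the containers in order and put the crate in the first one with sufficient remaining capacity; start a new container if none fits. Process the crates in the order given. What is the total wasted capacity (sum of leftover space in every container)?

24 m³ → container 1 (remaining 26 m³)
39 m³ → container 2 (remaining 11 m³)
38 m³ → container 3 (remaining 12 m³)
8 m³ → container 1 (remaining 18 m³)
38 m³ → container 4 (remaining 12 m³)
24 m³ → container 5 (remaining 26 m³)
21 m³ → container 5 (remaining 5 m³)
23 m³ → container 6 (remaining 27 m³)
45 m³ → container 7 (remaining 5 m³)
40 m³ → container 8 (remaining 10 m³)
31 m³ → container 9 (remaining 19 m³)
39 m³ → container 10 (remaining 11 m³)
6 m³ → container 1 (remaining 12 m³)
19 m³ → container 6 (remaining 8 m³)
13 m³ → container 9 (remaining 6 m³)
5 m³ → container 1 (remaining 7 m³)
10 containers × 50 m³ = 500 m³; used 413 m³; unused 87 m³.

87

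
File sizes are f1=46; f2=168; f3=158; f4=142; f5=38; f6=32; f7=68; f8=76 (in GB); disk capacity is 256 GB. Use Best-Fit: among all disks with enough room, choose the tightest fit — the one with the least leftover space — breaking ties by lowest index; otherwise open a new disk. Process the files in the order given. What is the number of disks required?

Put f1 (46 GB) in disk 1; 210 GB remain.
Put f2 (168 GB) in disk 1; 42 GB remain.
Put f3 (158 GB) in disk 2; 98 GB remain.
Put f4 (142 GB) in disk 3; 114 GB remain.
Put f5 (38 GB) in disk 1; 4 GB remain.
Put f6 (32 GB) in disk 2; 66 GB remain.
Put f7 (68 GB) in disk 3; 46 GB remain.
Put f8 (76 GB) in disk 4; 180 GB remain.

4 disks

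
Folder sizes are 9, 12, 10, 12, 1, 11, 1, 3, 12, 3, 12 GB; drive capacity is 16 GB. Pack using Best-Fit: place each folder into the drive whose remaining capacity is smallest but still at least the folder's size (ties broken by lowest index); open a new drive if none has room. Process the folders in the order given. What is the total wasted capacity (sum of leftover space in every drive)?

9 GB → drive 1 (remaining 7 GB)
12 GB → drive 2 (remaining 4 GB)
10 GB → drive 3 (remaining 6 GB)
12 GB → drive 4 (remaining 4 GB)
1 GB → drive 2 (remaining 3 GB)
11 GB → drive 5 (remaining 5 GB)
1 GB → drive 2 (remaining 2 GB)
3 GB → drive 4 (remaining 1 GB)
12 GB → drive 6 (remaining 4 GB)
3 GB → drive 6 (remaining 1 GB)
12 GB → drive 7 (remaining 4 GB)
7 drives × 16 GB = 112 GB; used 86 GB; unused 26 GB.

26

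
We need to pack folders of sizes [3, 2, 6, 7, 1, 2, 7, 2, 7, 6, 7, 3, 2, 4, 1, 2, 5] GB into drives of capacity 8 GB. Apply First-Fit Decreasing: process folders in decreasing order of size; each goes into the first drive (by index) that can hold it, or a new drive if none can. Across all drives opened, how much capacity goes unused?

Sorted descending: 7, 7, 7, 7, 6, 6, 5, 4, 3, 3, 2, 2, 2, 2, 2, 1, 1.
Put 7 GB in drive 1; 1 GB remain.
Put 7 GB in drive 2; 1 GB remain.
Put 7 GB in drive 3; 1 GB remain.
Put 7 GB in drive 4; 1 GB remain.
Put 6 GB in drive 5; 2 GB remain.
Put 6 GB in drive 6; 2 GB remain.
Put 5 GB in drive 7; 3 GB remain.
Put 4 GB in drive 8; 4 GB remain.
Put 3 GB in drive 7; 0 GB remain.
Put 3 GB in drive 8; 1 GB remain.
Put 2 GB in drive 5; 0 GB remain.
Put 2 GB in drive 6; 0 GB remain.
Put 2 GB in drive 9; 6 GB remain.
Put 2 GB in drive 9; 4 GB remain.
Put 2 GB in drive 9; 2 GB remain.
Put 1 GB in drive 1; 0 GB remain.
Put 1 GB in drive 2; 0 GB remain.
9 drives × 8 GB = 72 GB; used 67 GB; unused 5 GB.

5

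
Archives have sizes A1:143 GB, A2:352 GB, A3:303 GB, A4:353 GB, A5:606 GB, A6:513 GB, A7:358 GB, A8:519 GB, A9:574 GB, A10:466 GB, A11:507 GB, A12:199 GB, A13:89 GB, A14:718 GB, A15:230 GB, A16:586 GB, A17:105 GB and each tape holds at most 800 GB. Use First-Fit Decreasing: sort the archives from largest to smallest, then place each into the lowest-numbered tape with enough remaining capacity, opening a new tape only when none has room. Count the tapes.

Sorted descending: 718, 606, 586, 574, 519, 513, 507, 466, 358, 353, 352, 303, 230, 199, 143, 105, 89.
Put 718 GB in tape 1; 82 GB remain.
Put 606 GB in tape 2; 194 GB remain.
Put 586 GB in tape 3; 214 GB remain.
Put 574 GB in tape 4; 226 GB remain.
Put 519 GB in tape 5; 281 GB remain.
Put 513 GB in tape 6; 287 GB remain.
Put 507 GB in tape 7; 293 GB remain.
Put 466 GB in tape 8; 334 GB remain.
Put 358 GB in tape 9; 442 GB remain.
Put 353 GB in tape 9; 89 GB remain.
Put 352 GB in tape 10; 448 GB remain.
Put 303 GB in tape 8; 31 GB remain.
Put 230 GB in tape 5; 51 GB remain.
Put 199 GB in tape 3; 15 GB remain.
Put 143 GB in tape 2; 51 GB remain.
Put 105 GB in tape 4; 121 GB remain.
Put 89 GB in tape 4; 32 GB remain.

10 tapes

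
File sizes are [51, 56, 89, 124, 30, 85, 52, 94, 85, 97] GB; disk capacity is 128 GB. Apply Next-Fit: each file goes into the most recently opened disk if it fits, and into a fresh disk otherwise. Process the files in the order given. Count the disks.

8

disk 1: place 51 GB, 77 GB left
disk 1: place 56 GB, 21 GB left
disk 2: place 89 GB, 39 GB left
disk 3: place 124 GB, 4 GB left
disk 4: place 30 GB, 98 GB left
disk 4: place 85 GB, 13 GB left
disk 5: place 52 GB, 76 GB left
disk 6: place 94 GB, 34 GB left
disk 7: place 85 GB, 43 GB left
disk 8: place 97 GB, 31 GB left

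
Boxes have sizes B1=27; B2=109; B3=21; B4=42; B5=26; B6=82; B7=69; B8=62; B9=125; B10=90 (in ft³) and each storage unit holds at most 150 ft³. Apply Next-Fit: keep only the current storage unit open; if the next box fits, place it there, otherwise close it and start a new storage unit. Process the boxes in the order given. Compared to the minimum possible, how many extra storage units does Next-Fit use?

1

Next-Fit: [27,109] [21,42,26] [82] [69,62] [125] [90] → 6 storage units.
Total size 653 ft³; any packing needs at least ⌈653/150⌉ = 5 storage units.
An optimal packing achieves that bound: [125,21] [109,27] [90,42] [82,62] [69,26] → 5 storage units.
Excess: 6 − 5 = 1.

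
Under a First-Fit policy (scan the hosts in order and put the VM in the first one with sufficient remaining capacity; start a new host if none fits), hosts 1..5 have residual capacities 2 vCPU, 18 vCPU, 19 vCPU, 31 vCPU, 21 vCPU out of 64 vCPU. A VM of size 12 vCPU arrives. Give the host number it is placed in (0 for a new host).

Hosts with room: host 2 (18 vCPU), host 3 (19 vCPU), host 4 (31 vCPU), host 5 (21 vCPU).
The first with room is host 2.

2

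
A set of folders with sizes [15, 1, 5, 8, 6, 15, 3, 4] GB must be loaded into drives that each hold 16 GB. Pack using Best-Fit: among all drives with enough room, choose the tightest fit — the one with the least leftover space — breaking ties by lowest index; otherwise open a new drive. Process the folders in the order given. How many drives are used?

drive 1: place 15 GB, 1 GB left
drive 1: place 1 GB, 0 GB left
drive 2: place 5 GB, 11 GB left
drive 2: place 8 GB, 3 GB left
drive 3: place 6 GB, 10 GB left
drive 4: place 15 GB, 1 GB left
drive 2: place 3 GB, 0 GB left
drive 3: place 4 GB, 6 GB left
Final drives: [15,1] [5,8,3] [6,4] [15].

4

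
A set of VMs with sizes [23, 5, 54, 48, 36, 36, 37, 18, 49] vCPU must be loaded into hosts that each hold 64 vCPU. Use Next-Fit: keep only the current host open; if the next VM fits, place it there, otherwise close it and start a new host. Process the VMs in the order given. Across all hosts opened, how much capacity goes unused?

Put 23 vCPU in host 1; 41 vCPU remain.
Put 5 vCPU in host 1; 36 vCPU remain.
Put 54 vCPU in host 2; 10 vCPU remain.
Put 48 vCPU in host 3; 16 vCPU remain.
Put 36 vCPU in host 4; 28 vCPU remain.
Put 36 vCPU in host 5; 28 vCPU remain.
Put 37 vCPU in host 6; 27 vCPU remain.
Put 18 vCPU in host 6; 9 vCPU remain.
Put 49 vCPU in host 7; 15 vCPU remain.
7 hosts × 64 vCPU = 448 vCPU; used 306 vCPU; unused 142 vCPU.

142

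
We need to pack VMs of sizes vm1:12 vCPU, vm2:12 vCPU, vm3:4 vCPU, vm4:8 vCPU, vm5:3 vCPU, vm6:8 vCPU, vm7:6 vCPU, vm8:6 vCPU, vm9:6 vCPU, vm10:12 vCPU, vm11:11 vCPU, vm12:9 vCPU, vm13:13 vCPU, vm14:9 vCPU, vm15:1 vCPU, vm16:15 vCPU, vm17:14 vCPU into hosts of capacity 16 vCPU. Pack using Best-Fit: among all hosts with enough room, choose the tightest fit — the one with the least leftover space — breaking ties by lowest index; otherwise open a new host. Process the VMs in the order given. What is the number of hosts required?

Put vm1 (12 vCPU) in host 1; 4 vCPU remain.
Put vm2 (12 vCPU) in host 2; 4 vCPU remain.
Put vm3 (4 vCPU) in host 1; 0 vCPU remain.
Put vm4 (8 vCPU) in host 3; 8 vCPU remain.
Put vm5 (3 vCPU) in host 2; 1 vCPU remain.
Put vm6 (8 vCPU) in host 3; 0 vCPU remain.
Put vm7 (6 vCPU) in host 4; 10 vCPU remain.
Put vm8 (6 vCPU) in host 4; 4 vCPU remain.
Put vm9 (6 vCPU) in host 5; 10 vCPU remain.
Put vm10 (12 vCPU) in host 6; 4 vCPU remain.
Put vm11 (11 vCPU) in host 7; 5 vCPU remain.
Put vm12 (9 vCPU) in host 5; 1 vCPU remain.
Put vm13 (13 vCPU) in host 8; 3 vCPU remain.
Put vm14 (9 vCPU) in host 9; 7 vCPU remain.
Put vm15 (1 vCPU) in host 2; 0 vCPU remain.
Put vm16 (15 vCPU) in host 10; 1 vCPU remain.
Put vm17 (14 vCPU) in host 11; 2 vCPU remain.

11 hosts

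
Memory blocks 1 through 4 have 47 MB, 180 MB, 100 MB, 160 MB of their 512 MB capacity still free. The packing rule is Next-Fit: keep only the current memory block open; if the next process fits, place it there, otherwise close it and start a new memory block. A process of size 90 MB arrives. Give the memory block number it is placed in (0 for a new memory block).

Next-Fit only looks at memory block 4, which has 160 MB free.
90 MB fits there.

4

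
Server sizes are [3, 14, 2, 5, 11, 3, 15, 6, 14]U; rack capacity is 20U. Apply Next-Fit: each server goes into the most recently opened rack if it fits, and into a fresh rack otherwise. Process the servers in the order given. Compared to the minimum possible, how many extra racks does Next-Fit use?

0

Next-Fit: [3,14,2] [5,11,3] [15] [6,14] → 4 racks.
Total size 73U; any packing needs at least ⌈73/20⌉ = 4 racks.
So 4 is already optimal.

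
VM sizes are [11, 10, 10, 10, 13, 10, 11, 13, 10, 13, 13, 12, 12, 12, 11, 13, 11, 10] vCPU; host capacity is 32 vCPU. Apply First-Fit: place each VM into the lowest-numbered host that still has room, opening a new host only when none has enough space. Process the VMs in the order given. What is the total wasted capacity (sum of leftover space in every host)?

51

host 1: place 11 vCPU, 21 vCPU left
host 1: place 10 vCPU, 11 vCPU left
host 1: place 10 vCPU, 1 vCPU left
host 2: place 10 vCPU, 22 vCPU left
host 2: place 13 vCPU, 9 vCPU left
host 3: place 10 vCPU, 22 vCPU left
host 3: place 11 vCPU, 11 vCPU left
host 4: place 13 vCPU, 19 vCPU left
host 3: place 10 vCPU, 1 vCPU left
host 4: place 13 vCPU, 6 vCPU left
host 5: place 13 vCPU, 19 vCPU left
host 5: place 12 vCPU, 7 vCPU left
host 6: place 12 vCPU, 20 vCPU left
host 6: place 12 vCPU, 8 vCPU left
host 7: place 11 vCPU, 21 vCPU left
host 7: place 13 vCPU, 8 vCPU left
host 8: place 11 vCPU, 21 vCPU left
host 8: place 10 vCPU, 11 vCPU left
8 hosts × 32 vCPU = 256 vCPU; used 205 vCPU; unused 51 vCPU.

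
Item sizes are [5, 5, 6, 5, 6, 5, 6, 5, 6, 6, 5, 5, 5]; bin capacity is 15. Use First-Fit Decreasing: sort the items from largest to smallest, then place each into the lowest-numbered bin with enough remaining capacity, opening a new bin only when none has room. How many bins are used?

6 bins

Sorted descending: 6, 6, 6, 6, 6, 5, 5, 5, 5, 5, 5, 5, 5.
6 → bin 1 (remaining 9)
6 → bin 1 (remaining 3)
6 → bin 2 (remaining 9)
6 → bin 2 (remaining 3)
6 → bin 3 (remaining 9)
5 → bin 3 (remaining 4)
5 → bin 4 (remaining 10)
5 → bin 4 (remaining 5)
5 → bin 4 (remaining 0)
5 → bin 5 (remaining 10)
5 → bin 5 (remaining 5)
5 → bin 5 (remaining 0)
5 → bin 6 (remaining 10)
Final bins: [6,6] [6,6] [6,5] [5,5,5] [5,5,5] [5].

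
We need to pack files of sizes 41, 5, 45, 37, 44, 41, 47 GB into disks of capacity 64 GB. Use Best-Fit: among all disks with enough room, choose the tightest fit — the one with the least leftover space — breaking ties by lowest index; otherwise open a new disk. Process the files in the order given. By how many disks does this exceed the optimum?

Best-Fit: [41,5] [45] [37] [44] [41] [47] → 6 disks.
6 files exceed 32 GB (half the capacity), and no two of those can share a disk, so at least 6 disks are needed.
So 6 is already optimal.

0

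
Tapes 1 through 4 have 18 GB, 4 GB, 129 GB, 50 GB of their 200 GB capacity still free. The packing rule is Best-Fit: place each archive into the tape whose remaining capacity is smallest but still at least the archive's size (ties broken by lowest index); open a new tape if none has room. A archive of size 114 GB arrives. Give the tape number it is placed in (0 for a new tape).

Tapes with room: tape 3 (129 GB).
Tightest fit is tape 3 with 129 GB free.

3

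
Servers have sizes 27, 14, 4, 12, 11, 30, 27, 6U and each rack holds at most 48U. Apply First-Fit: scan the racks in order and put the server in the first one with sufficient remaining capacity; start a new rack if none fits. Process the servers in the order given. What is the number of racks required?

Put 27U in rack 1; 21U remain.
Put 14U in rack 1; 7U remain.
Put 4U in rack 1; 3U remain.
Put 12U in rack 2; 36U remain.
Put 11U in rack 2; 25U remain.
Put 30U in rack 3; 18U remain.
Put 27U in rack 4; 21U remain.
Put 6U in rack 2; 19U remain.
Final racks: [27,14,4] [12,11,6] [30] [27].

4 racks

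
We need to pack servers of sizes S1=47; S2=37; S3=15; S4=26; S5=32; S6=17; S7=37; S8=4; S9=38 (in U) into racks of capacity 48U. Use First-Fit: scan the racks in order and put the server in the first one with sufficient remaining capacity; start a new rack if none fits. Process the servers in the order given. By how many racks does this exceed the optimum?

1

First-Fit: [47] [37,4] [15,26] [32] [17] [37] [38] → 7 racks.
Total size 253U; any packing needs at least ⌈253/48⌉ = 6 racks.
An optimal packing achieves that bound: [47] [38,4] [37] [37] [32,15] [26,17] → 6 racks.
Excess: 7 − 6 = 1.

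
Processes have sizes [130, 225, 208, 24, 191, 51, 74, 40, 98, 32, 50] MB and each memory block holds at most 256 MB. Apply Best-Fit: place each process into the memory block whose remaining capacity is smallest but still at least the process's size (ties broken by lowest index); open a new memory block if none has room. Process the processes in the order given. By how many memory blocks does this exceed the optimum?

0

Best-Fit: [130,74,32] [225,24] [208,40] [191,51] [98,50] → 5 memory blocks.
Total size 1123 MB; any packing needs at least ⌈1123/256⌉ = 5 memory blocks.
So 5 is already optimal.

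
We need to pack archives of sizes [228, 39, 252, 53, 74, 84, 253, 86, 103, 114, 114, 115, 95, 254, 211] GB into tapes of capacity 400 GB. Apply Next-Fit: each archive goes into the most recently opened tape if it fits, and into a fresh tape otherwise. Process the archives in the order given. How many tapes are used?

7 tapes

228 GB → tape 1 (remaining 172 GB)
39 GB → tape 1 (remaining 133 GB)
252 GB → tape 2 (remaining 148 GB)
53 GB → tape 2 (remaining 95 GB)
74 GB → tape 2 (remaining 21 GB)
84 GB → tape 3 (remaining 316 GB)
253 GB → tape 3 (remaining 63 GB)
86 GB → tape 4 (remaining 314 GB)
103 GB → tape 4 (remaining 211 GB)
114 GB → tape 4 (remaining 97 GB)
114 GB → tape 5 (remaining 286 GB)
115 GB → tape 5 (remaining 171 GB)
95 GB → tape 5 (remaining 76 GB)
254 GB → tape 6 (remaining 146 GB)
211 GB → tape 7 (remaining 189 GB)
Final tapes: [228,39] [252,53,74] [84,253] [86,103,114] [114,115,95] [254] [211].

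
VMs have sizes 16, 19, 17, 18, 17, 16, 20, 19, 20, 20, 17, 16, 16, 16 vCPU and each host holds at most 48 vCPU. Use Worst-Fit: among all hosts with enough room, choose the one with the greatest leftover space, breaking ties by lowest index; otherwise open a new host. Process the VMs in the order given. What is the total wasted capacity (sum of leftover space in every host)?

89

16 vCPU → host 1 (remaining 32 vCPU)
19 vCPU → host 1 (remaining 13 vCPU)
17 vCPU → host 2 (remaining 31 vCPU)
18 vCPU → host 2 (remaining 13 vCPU)
17 vCPU → host 3 (remaining 31 vCPU)
16 vCPU → host 3 (remaining 15 vCPU)
20 vCPU → host 4 (remaining 28 vCPU)
19 vCPU → host 4 (remaining 9 vCPU)
20 vCPU → host 5 (remaining 28 vCPU)
20 vCPU → host 5 (remaining 8 vCPU)
17 vCPU → host 6 (remaining 31 vCPU)
16 vCPU → host 6 (remaining 15 vCPU)
16 vCPU → host 7 (remaining 32 vCPU)
16 vCPU → host 7 (remaining 16 vCPU)
7 hosts × 48 vCPU = 336 vCPU; used 247 vCPU; unused 89 vCPU.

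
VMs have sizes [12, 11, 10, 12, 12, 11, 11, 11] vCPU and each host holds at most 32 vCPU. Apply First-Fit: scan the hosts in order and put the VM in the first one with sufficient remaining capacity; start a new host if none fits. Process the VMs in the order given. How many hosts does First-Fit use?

4

host 1: place 12 vCPU, 20 vCPU left
host 1: place 11 vCPU, 9 vCPU left
host 2: place 10 vCPU, 22 vCPU left
host 2: place 12 vCPU, 10 vCPU left
host 3: place 12 vCPU, 20 vCPU left
host 3: place 11 vCPU, 9 vCPU left
host 4: place 11 vCPU, 21 vCPU left
host 4: place 11 vCPU, 10 vCPU left
Final hosts: [12,11] [10,12] [12,11] [11,11].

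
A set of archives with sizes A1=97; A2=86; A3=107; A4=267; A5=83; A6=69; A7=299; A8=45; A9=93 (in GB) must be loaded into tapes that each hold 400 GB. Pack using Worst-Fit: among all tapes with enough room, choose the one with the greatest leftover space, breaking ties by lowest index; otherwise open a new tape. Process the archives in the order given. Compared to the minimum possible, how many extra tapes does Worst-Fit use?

Worst-Fit: [97,86,107,69] [267,83] [299,45] [93] → 4 tapes.
Total size 1146 GB; any packing needs at least ⌈1146/400⌉ = 3 tapes.
An optimal packing achieves that bound: [299,97] [267,107] [93,86,83,69,45] → 3 tapes.
Excess: 4 − 3 = 1.

1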